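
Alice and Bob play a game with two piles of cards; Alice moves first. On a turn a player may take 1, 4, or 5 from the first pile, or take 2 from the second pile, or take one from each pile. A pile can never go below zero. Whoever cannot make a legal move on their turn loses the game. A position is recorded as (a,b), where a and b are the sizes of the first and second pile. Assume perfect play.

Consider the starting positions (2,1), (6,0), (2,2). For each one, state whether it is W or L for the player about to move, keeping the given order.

(2,1): L, (6,0): W, (2,2): W

Label each position W (a win for the player to move) or L (a loss). A position with no legal move is L; any other position is W exactly when some move reaches an L, and L when every move reaches a W.
No move ever increases a pile, so every position that can arise here has a ≤ 6 and b ≤ 2; it is enough to label the cells with 0 ≤ a ≤ 6 and 0 ≤ b ≤ 2.
Every move lowers a or b (never raises either), so fill the grid row by row in increasing a, and left to right within a row: each cell's successors are then already labelled.
      b=0  b=1  b=2
a=0:    L    L    W
a=1:    W    W    W
a=2:    L    L    W
a=3:    W    W    W
a=4:    W    W    L
a=5:    W    W    W
a=6:    W    W    L
Cells with no legal move (terminal, hence L): (0,0), (0,1).
The remaining L cells, each justified by listing all of its moves:
(2,0): only reaches (1,0)(W), which is W → L
(2,1): only reaches (1,1)(W), (1,0)(W), all W → L
(4,2): only reaches (3,2)(W), (0,2)(W), (4,0)(W), (3,1)(W), all W → L
(6,2): only reaches (5,2)(W), (2,2)(W), (1,2)(W), (6,0)(W), (5,1)(W), all W → L
Every other cell has at least one move into one of the L cells above, so it is W.
(2,1): one of the L cells justified above, so L
(6,0): the move to (2,0) reaches an L cell, so W
(2,2): the move to (2,0) reaches an L cell, so W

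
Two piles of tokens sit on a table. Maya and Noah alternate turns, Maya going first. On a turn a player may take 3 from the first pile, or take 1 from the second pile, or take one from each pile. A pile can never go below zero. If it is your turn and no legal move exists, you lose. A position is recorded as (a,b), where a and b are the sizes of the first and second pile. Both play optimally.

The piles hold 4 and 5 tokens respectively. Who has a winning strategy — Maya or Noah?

Build the W/L table. Terminal = L. A non-terminal position is W if it has a move to some L; otherwise it is L.
No move ever increases a pile, so every position that can arise here has a ≤ 4 and b ≤ 5; it is enough to label the cells with 0 ≤ a ≤ 4 and 0 ≤ b ≤ 5.
Every move lowers a or b (never raises either), so fill the grid row by row in increasing a, and left to right within a row: each cell's successors are then already labelled.
      b=0  b=1  b=2  b=3  b=4  b=5
a=0:    L    W    L    W    L    W
a=1:    L    W    L    W    L    W
a=2:    L    W    L    W    L    W
a=3:    W    W    W    W    W    W
a=4:    W    L    W    L    W    L
Cells with no legal move (terminal, hence L): (0,0), (1,0), (2,0).
The remaining L cells, each justified by listing all of its moves:
(0,2): only reaches (0,1)(W), which is W → L
(0,4): only reaches (0,3)(W), which is W → L
(1,2): only reaches (1,1)(W), (0,1)(W), all W → L
(1,4): only reaches (1,3)(W), (0,3)(W), all W → L
(2,2): only reaches (2,1)(W), (1,1)(W), all W → L
(2,4): only reaches (2,3)(W), (1,3)(W), all W → L
(4,1): only reaches (1,1)(W), (4,0)(W), (3,0)(W), all W → L
(4,3): only reaches (1,3)(W), (4,2)(W), (3,2)(W), all W → L
(4,5): only reaches (1,5)(W), (4,4)(W), (3,4)(W), all W → L
Every other cell has at least one move into one of the L cells above, so it is W.
The starting position (4,5) is L: whatever Maya does, the opponent receives a W position.

Noah wins.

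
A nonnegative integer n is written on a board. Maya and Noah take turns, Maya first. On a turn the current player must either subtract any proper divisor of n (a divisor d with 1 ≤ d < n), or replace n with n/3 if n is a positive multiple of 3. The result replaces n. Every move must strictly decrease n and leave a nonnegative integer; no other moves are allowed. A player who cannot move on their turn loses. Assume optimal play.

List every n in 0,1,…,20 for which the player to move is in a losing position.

0, 1, 4, 7, 9, 11, 13, 15, 17, 19

Label each position W (a win for the player to move) or L (a loss). A position with no legal move is L; any other position is W exactly when some move reaches an L, and L when every move reaches a W.
n=0: no move → L
n=1: no move → L
n=2: can move to 1, which is L ⇒ W
n=3: can move to 1, which is L ⇒ W
n=4: moves to 2(W), 3(W); every one is W ⇒ L
n=5: can move to 4, which is L ⇒ W
n=6: can move to 4, which is L ⇒ W
n=7: the only move is to 6(W), a W ⇒ L
n=8: can move to 4, which is L ⇒ W
n=9: moves to 3(W), 6(W), 8(W); every one is W ⇒ L
n=10: can move to 9, which is L ⇒ W
n=11: the only move is to 10(W), a W ⇒ L
n=12: can move to 4, which is L ⇒ W
n=13: the only move is to 12(W), a W ⇒ L
n=14: can move to 7, which is L ⇒ W
n=15: moves to 5(W), 10(W), 12(W), 14(W); every one is W ⇒ L
n=16: can move to 15, which is L ⇒ W
n=17: the only move is to 16(W), a W ⇒ L
n=18: can move to 9, which is L ⇒ W
n=19: the only move is to 18(W), a W ⇒ L
n=20: can move to 15, which is L ⇒ W
Reading off the rows marked L gives the requested list; there are 10 such values of n.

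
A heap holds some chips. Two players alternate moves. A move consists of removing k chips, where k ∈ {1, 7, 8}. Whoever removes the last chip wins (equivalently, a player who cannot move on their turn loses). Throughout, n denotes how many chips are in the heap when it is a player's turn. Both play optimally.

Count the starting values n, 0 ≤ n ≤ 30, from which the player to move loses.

Compute win/loss labels from the base case upward. A position with no move is L. Any other position is W if it can reach an L in one move, else L.
n=0: no move → L
n=1: →0(L), so W
n=2: →1(W) only, which is W, so L
n=3: →2(L), so W
n=4: →3(W) only, which is W, so L
n=5: →4(L), so W
n=6: →5(W) only, which is W, so L
n=7: →6(L), so W
n=8: →0(L), so W
n=9: →2(L), so W
n=10: →2(L), so W
n=11: →4(L), so W
n=12: →4(L), so W
n=13: →6(L), so W
n=14: →6(L), so W
n=15: →14(W), 8(W), 7(W) — all W, so L
n=16: →15(L), so W
n=17: →16(W), 10(W), 9(W) — all W, so L
n=18: →17(L), so W
n=19: →18(W), 12(W), 11(W) — all W, so L
n=20: →19(L), so W
n=21: →20(W), 14(W), 13(W) — all W, so L
n=22: →21(L), so W
n=23: →15(L), so W
n=24: →17(L), so W
n=25: →17(L), so W
n=26: →19(L), so W
n=27: →19(L), so W
n=28: →21(L), so W
n=29: →21(L), so W
n=30: →29(W), 23(W), 22(W) — all W, so L
L entries with 0 ≤ n ≤ 30: n = 0, 2, 4, 6, 15, 17, 19, 21, 30; that makes 9.

9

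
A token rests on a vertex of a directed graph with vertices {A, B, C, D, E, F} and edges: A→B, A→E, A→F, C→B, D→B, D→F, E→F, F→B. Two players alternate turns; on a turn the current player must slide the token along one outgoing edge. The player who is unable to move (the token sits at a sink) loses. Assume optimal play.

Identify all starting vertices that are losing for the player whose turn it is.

Label each position W (a win for the player to move) or L (a loss). A position with no legal move is L; any other position is W exactly when some move reaches an L, and L when every move reaches a W.
Every edge goes from a vertex to one that appears earlier in the order B, F, E, A, D, C, so processing vertices in that order labels each vertex after all of its successors.
B: no outgoing edge → L
F: can move to B, which is L ⇒ W
E: the only move is to F(W), a W ⇒ L
A: can move to E, which is L ⇒ W
D: can move to B, which is L ⇒ W
C: can move to B, which is L ⇒ W
Reading off the rows marked L gives the requested list; there are 2 such vertices.

B, E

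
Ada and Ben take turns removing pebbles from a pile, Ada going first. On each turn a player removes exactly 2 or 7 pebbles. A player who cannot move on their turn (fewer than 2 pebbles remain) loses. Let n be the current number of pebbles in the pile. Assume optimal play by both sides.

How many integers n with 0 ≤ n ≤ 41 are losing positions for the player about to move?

20

Build the W/L table. Terminal = L. A non-terminal position is W if it has a move to some L; otherwise it is L.
n=0: no move → L
n=1: no move → L
n=2: →0(L), so W
n=3: →1(L), so W
n=4: →2(W) only, which is W, so L
n=5: →3(W) only, which is W, so L
n=6: →4(L), so W
n=7: →5(L), so W
n=8: →1(L), so W
n=9: →7(W), 2(W) — all W, so L
n=10: →8(W), 3(W) — all W, so L
n=11: →9(L), so W
n=12: →10(L), so W
n=13: →11(W), 6(W) — all W, so L
n=14: →12(W), 7(W) — all W, so L
n=15: →13(L), so W
n=16: →14(L), so W
n=17: →10(L), so W
n=18: →16(W), 11(W) — all W, so L
n=19: →17(W), 12(W) — all W, so L
n=20: →18(L), so W
n=21: →19(L), so W
n=22: →20(W), 15(W) — all W, so L
n=23: →21(W), 16(W) — all W, so L
n=24: →22(L), so W
n=25: →23(L), so W
n=26: →19(L), so W
n=27: →25(W), 20(W) — all W, so L
n=28: →26(W), 21(W) — all W, so L
n=29: →27(L), so W
n=30: →28(L), so W
n=31: →29(W), 24(W) — all W, so L
n=32: →30(W), 25(W) — all W, so L
n=33: →31(L), so W
n=34: →32(L), so W
n=35: →28(L), so W
n=36: →34(W), 29(W) — all W, so L
n=37: →35(W), 30(W) — all W, so L
n=38: →36(L), so W
n=39: →37(L), so W
n=40: →38(W), 33(W) — all W, so L
n=41: →39(W), 34(W) — all W, so L
L entries with 0 ≤ n ≤ 41: n = 0, 1, 4, 5, 9, 10, 13, 14, 18, 19, 22, 23, 27, 28, 31, 32, 36, 37, 40, 41; that makes 20.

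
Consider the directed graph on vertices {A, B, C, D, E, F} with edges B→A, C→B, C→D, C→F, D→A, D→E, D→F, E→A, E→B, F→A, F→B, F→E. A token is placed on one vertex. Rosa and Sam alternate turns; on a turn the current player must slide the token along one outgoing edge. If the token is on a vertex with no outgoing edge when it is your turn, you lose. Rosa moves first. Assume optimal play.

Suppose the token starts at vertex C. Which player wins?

Sam wins.

Label each position W (a win for the player to move) or L (a loss). A position with no legal move is L; any other position is W exactly when some move reaches an L, and L when every move reaches a W.
Every edge goes from a vertex to one that appears earlier in the order A, B, E, F, D, C, so processing vertices in that order labels each vertex after all of its successors.
A: no outgoing edge → L
B: →A(L), so W
E: →A(L), so W
F: →A(L), so W
D: →A(L), so W
C: →D(W), F(W), B(W) — all W, so L
The starting position C is L: whatever Rosa does, the opponent receives a W position.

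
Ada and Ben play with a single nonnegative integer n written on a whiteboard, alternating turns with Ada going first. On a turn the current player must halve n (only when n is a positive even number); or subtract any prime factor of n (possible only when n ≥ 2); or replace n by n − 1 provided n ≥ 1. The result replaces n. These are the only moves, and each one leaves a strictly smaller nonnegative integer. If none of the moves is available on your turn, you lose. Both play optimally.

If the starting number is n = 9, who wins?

Ben wins.

Classify positions by backward induction: terminal positions (no move available) are L. From any other position, the mover wins iff some move reaches an L.
n=0: no move → L
n=1: W (go to 0, an L position)
n=2: W (go to 0, an L position)
n=3: W (go to 0, an L position)
n=4: L (options 2(W), 3(W) are all W)
n=5: W (go to 0, an L position)
n=6: W (go to 4, an L position)
n=7: W (go to 0, an L position)
n=8: W (go to 4, an L position)
n=9: L (options 6(W), 8(W) are all W)
Every move from 9 reaches a W position, so the mover loses.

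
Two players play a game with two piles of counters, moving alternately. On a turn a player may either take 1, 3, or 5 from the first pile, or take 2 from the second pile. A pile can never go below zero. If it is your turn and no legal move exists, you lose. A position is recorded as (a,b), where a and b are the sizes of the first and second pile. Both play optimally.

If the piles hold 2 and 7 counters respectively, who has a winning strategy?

The first player wins.

Build the W/L table. Terminal = L. A non-terminal position is W if it has a move to some L; otherwise it is L.
No move ever increases a pile, so every position that can arise here has a ≤ 2 and b ≤ 7; it is enough to label the cells with 0 ≤ a ≤ 2 and 0 ≤ b ≤ 7.
Every move lowers a or b (never raises either), so fill the grid row by row in increasing a, and left to right within a row: each cell's successors are then already labelled.
      b=0  b=1  b=2  b=3  b=4  b=5  b=6  b=7
a=0:    L    L    W    W    L    L    W    W
a=1:    W    W    L    L    W    W    L    L
a=2:    L    L    W    W    L    L    W    W
Cells with no legal move (terminal, hence L): (0,0), (0,1).
The remaining L cells, each justified by listing all of its moves:
(0,4): the only move is to (0,2)(W), a W ⇒ L
(0,5): the only move is to (0,3)(W), a W ⇒ L
(1,2): moves to (0,2)(W), (1,0)(W); every one is W ⇒ L
(1,3): moves to (0,3)(W), (1,1)(W); every one is W ⇒ L
(1,6): moves to (0,6)(W), (1,4)(W); every one is W ⇒ L
(1,7): moves to (0,7)(W), (1,5)(W); every one is W ⇒ L
(2,0): the only move is to (1,0)(W), a W ⇒ L
(2,1): the only move is to (1,1)(W), a W ⇒ L
(2,4): moves to (1,4)(W), (2,2)(W); every one is W ⇒ L
(2,5): moves to (1,5)(W), (2,3)(W); every one is W ⇒ L
Every other cell has at least one move into one of the L cells above, so it is W.
The starting position (2,7) is W: the player to move should move to (1,7), handing over an L position.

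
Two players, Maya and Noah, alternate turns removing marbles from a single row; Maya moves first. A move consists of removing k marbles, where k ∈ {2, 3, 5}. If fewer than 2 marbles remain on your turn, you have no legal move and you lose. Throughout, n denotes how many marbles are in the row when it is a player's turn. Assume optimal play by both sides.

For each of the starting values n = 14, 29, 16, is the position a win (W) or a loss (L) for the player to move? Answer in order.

14: L, 29: L, 16: W

Label each position W (a win for the player to move) or L (a loss). A position with no legal move is L; any other position is W exactly when some move reaches an L, and L when every move reaches a W.
n=0: no move → L
n=1: no move → L
n=2: W (go to 0, an L position)
n=3: W (go to 1, an L position)
n=4: W (go to 1, an L position)
n=5: W (go to 0, an L position)
n=6: W (go to 1, an L position)
n=7: L (options 5(W), 4(W), 2(W) are all W)
n=8: L (options 6(W), 5(W), 3(W) are all W)
n=9: W (go to 7, an L position)
n=10: W (go to 8, an L position)
n=11: W (go to 8, an L position)
n=12: W (go to 7, an L position)
n=13: W (go to 8, an L position)
n=14: L (options 12(W), 11(W), 9(W) are all W)
n=15: L (options 13(W), 12(W), 10(W) are all W)
n=16: W (go to 14, an L position)
n=17: W (go to 15, an L position)
n=18: W (go to 15, an L position)
n=19: W (go to 14, an L position)
n=20: W (go to 15, an L position)
n=21: L (options 19(W), 18(W), 16(W) are all W)
n=22: L (options 20(W), 19(W), 17(W) are all W)
n=23: W (go to 21, an L position)
n=24: W (go to 22, an L position)
n=25: W (go to 22, an L position)
n=26: W (go to 21, an L position)
n=27: W (go to 22, an L position)
n=28: L (options 26(W), 25(W), 23(W) are all W)
n=29: L (options 27(W), 26(W), 24(W) are all W)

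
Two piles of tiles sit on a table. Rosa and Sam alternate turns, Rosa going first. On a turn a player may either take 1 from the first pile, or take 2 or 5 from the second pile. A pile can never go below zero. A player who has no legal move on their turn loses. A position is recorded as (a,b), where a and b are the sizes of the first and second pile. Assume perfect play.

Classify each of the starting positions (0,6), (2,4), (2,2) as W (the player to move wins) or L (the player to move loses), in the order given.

(0,6): W, (2,4): L, (2,2): W

Use the standard recursion: the mover loses at a terminal position; elsewhere, the mover wins exactly when some move hands the opponent an L position.
No move ever increases a pile, so every position that can arise here has a ≤ 2 and b ≤ 6; it is enough to label the cells with 0 ≤ a ≤ 2 and 0 ≤ b ≤ 6.
Every move lowers a or b (never raises either), so fill the grid row by row in increasing a, and left to right within a row: each cell's successors are then already labelled.
      b=0  b=1  b=2  b=3  b=4  b=5  b=6
a=0:    L    L    W    W    L    W    W
a=1:    W    W    L    L    W    W    L
a=2:    L    L    W    W    L    W    W
Cells with no legal move (terminal, hence L): (0,0), (0,1).
The remaining L cells, each justified by listing all of its moves:
(0,4): L (sole option (0,2)(W) is W)
(1,2): L (options (0,2)(W), (1,0)(W) are all W)
(1,3): L (options (0,3)(W), (1,1)(W) are all W)
(1,6): L (options (0,6)(W), (1,4)(W), (1,1)(W) are all W)
(2,0): L (sole option (1,0)(W) is W)
(2,1): L (sole option (1,1)(W) is W)
(2,4): L (options (1,4)(W), (2,2)(W) are all W)
Every other cell has at least one move into one of the L cells above, so it is W.
(0,6): the move to (0,4) reaches an L cell, so W
(2,4): one of the L cells justified above, so L
(2,2): the move to (1,2) reaches an L cell, so W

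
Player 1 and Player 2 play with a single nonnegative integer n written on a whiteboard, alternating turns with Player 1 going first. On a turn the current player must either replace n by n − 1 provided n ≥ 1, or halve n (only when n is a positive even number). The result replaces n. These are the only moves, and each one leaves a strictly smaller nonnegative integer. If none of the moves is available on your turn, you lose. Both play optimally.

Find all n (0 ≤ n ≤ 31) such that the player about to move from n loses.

Classify positions by backward induction: terminal positions (no move available) are L. From any other position, the mover wins iff some move reaches an L.
n=0: no move → L
n=1: →0(L), so W
n=2: →1(W) only, which is W, so L
n=3: →2(L), so W
n=4: →2(L), so W
n=5: →4(W) only, which is W, so L
n=6: →5(L), so W
n=7: →6(W) only, which is W, so L
n=8: →7(L), so W
n=9: →8(W) only, which is W, so L
n=10: →5(L), so W
n=11: →10(W) only, which is W, so L
n=12: →11(L), so W
n=13: →12(W) only, which is W, so L
n=14: →7(L), so W
n=15: →14(W) only, which is W, so L
n=16: →15(L), so W
n=17: →16(W) only, which is W, so L
n=18: →9(L), so W
n=19: →18(W) only, which is W, so L
n=20: →19(L), so W
n=21: →20(W) only, which is W, so L
n=22: →11(L), so W
n=23: →22(W) only, which is W, so L
n=24: →23(L), so W
n=25: →24(W) only, which is W, so L
n=26: →13(L), so W
n=27: →26(W) only, which is W, so L
n=28: →27(L), so W
n=29: →28(W) only, which is W, so L
n=30: →15(L), so W
n=31: →30(W) only, which is W, so L
The losing starting values of n are exactly the entries labelled L in this table (16 of them).

0, 2, 5, 7, 9, 11, 13, 15, 17, 19, 21, 23, 25, 27, 29, 31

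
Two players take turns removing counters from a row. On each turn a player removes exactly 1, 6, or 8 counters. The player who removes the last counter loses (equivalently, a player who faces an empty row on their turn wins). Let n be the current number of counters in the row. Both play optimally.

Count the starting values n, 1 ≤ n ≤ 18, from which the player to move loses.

8

Compute win/loss labels from the base case upward. A position with no move is W. Any other position is W if it can reach an L in one move, else L.
n=0: no move; the opponent has just taken the last counter and therefore loses → W
n=1: the only move is to 0(W), a W ⇒ L
n=2: can move to 1, which is L ⇒ W
n=3: the only move is to 2(W), a W ⇒ L
n=4: can move to 3, which is L ⇒ W
n=5: the only move is to 4(W), a W ⇒ L
n=6: can move to 5, which is L ⇒ W
n=7: can move to 1, which is L ⇒ W
n=8: moves to 7(W), 2(W), 0(W); every one is W ⇒ L
n=9: can move to 8, which is L ⇒ W
n=10: moves to 9(W), 4(W), 2(W); every one is W ⇒ L
n=11: can move to 10, which is L ⇒ W
n=12: moves to 11(W), 6(W), 4(W); every one is W ⇒ L
n=13: can move to 12, which is L ⇒ W
n=14: can move to 8, which is L ⇒ W
n=15: moves to 14(W), 9(W), 7(W); every one is W ⇒ L
n=16: can move to 15, which is L ⇒ W
n=17: moves to 16(W), 11(W), 9(W); every one is W ⇒ L
n=18: can move to 17, which is L ⇒ W
L entries with 1 ≤ n ≤ 18 (the range starts at n=1): n = 1, 3, 5, 8, 10, 12, 15, 17; that makes 8.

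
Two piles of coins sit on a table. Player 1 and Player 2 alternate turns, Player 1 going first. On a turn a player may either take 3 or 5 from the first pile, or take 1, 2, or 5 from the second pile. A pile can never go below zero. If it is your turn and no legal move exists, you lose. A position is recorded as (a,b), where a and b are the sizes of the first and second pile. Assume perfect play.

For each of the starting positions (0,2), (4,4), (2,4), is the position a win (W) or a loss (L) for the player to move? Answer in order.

(0,2): W, (4,4): L, (2,4): W

Compute win/loss labels from the base case upward. A position with no move is L. Any other position is W if it can reach an L in one move, else L.
No move ever increases a pile, so every position that can arise here has a ≤ 4 and b ≤ 4; it is enough to label the cells with 0 ≤ a ≤ 4 and 0 ≤ b ≤ 4.
Every move lowers a or b (never raises either), so fill the grid row by row in increasing a, and left to right within a row: each cell's successors are then already labelled.
      b=0  b=1  b=2  b=3  b=4
a=0:    L    W    W    L    W
a=1:    L    W    W    L    W
a=2:    L    W    W    L    W
a=3:    W    L    W    W    L
a=4:    W    L    W    W    L
Cells with no legal move (terminal, hence L): (0,0), (1,0), (2,0).
The remaining L cells, each justified by listing all of its moves:
(0,3): moves to (0,2)(W), (0,1)(W); every one is W ⇒ L
(1,3): moves to (1,2)(W), (1,1)(W); every one is W ⇒ L
(2,3): moves to (2,2)(W), (2,1)(W); every one is W ⇒ L
(3,1): moves to (0,1)(W), (3,0)(W); every one is W ⇒ L
(3,4): moves to (0,4)(W), (3,3)(W), (3,2)(W); every one is W ⇒ L
(4,1): moves to (1,1)(W), (4,0)(W); every one is W ⇒ L
(4,4): moves to (1,4)(W), (4,3)(W), (4,2)(W); every one is W ⇒ L
Every other cell has at least one move into one of the L cells above, so it is W.
(0,2): the move to (0,0) reaches an L cell, so W
(4,4): one of the L cells justified above, so L
(2,4): the move to (2,3) reaches an L cell, so W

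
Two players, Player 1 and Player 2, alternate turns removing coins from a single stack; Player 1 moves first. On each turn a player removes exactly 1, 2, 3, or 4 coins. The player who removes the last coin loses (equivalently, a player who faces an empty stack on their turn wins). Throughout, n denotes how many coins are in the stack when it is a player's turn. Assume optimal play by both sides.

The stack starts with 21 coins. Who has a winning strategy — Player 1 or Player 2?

Label each position W (a win for the player to move) or L (a loss). A position with no legal move is W; any other position is W exactly when some move reaches an L, and L when every move reaches a W.
n=0: no move; the opponent has just taken the last coin and therefore loses → W
n=1: only reaches 0(W), which is W → L
n=2: reaches L-position 1 → W
n=3: reaches L-position 1 → W
n=4: reaches L-position 1 → W
n=5: reaches L-position 1 → W
n=6: only reaches 5(W), 4(W), 3(W), 2(W), all W → L
n=7: reaches L-position 6 → W
n=8: reaches L-position 6 → W
n=9: reaches L-position 6 → W
n=10: reaches L-position 6 → W
n=11: only reaches 10(W), 9(W), 8(W), 7(W), all W → L
n=12: reaches L-position 11 → W
n=13: reaches L-position 11 → W
n=14: reaches L-position 11 → W
n=15: reaches L-position 11 → W
n=16: only reaches 15(W), 14(W), 13(W), 12(W), all W → L
n=17: reaches L-position 16 → W
n=18: reaches L-position 16 → W
n=19: reaches L-position 16 → W
n=20: reaches L-position 16 → W
n=21: only reaches 20(W), 19(W), 18(W), 17(W), all W → L
The starting position 21 is L: whatever Player 1 does, the opponent receives a W position.

Player 2 wins.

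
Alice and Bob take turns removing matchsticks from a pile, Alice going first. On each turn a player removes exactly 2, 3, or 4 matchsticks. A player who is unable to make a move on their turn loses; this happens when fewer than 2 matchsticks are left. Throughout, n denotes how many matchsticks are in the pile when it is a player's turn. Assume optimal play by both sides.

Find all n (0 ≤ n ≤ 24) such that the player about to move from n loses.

Use the standard recursion: the mover loses at a terminal position; elsewhere, the mover wins exactly when some move hands the opponent an L position.
n=0: no move → L
n=1: no move → L
n=2: W (go to 0, an L position)
n=3: W (go to 1, an L position)
n=4: W (go to 1, an L position)
n=5: W (go to 1, an L position)
n=6: L (options 4(W), 3(W), 2(W) are all W)
n=7: L (options 5(W), 4(W), 3(W) are all W)
n=8: W (go to 6, an L position)
n=9: W (go to 7, an L position)
n=10: W (go to 7, an L position)
n=11: W (go to 7, an L position)
n=12: L (options 10(W), 9(W), 8(W) are all W)
n=13: L (options 11(W), 10(W), 9(W) are all W)
n=14: W (go to 12, an L position)
n=15: W (go to 13, an L position)
n=16: W (go to 13, an L position)
n=17: W (go to 13, an L position)
n=18: L (options 16(W), 15(W), 14(W) are all W)
n=19: L (options 17(W), 16(W), 15(W) are all W)
n=20: W (go to 18, an L position)
n=21: W (go to 19, an L position)
n=22: W (go to 19, an L position)
n=23: W (go to 19, an L position)
n=24: L (options 22(W), 21(W), 20(W) are all W)
Reading off the rows marked L gives the requested list; there are 9 such values of n.

0, 1, 6, 7, 12, 13, 18, 19, 24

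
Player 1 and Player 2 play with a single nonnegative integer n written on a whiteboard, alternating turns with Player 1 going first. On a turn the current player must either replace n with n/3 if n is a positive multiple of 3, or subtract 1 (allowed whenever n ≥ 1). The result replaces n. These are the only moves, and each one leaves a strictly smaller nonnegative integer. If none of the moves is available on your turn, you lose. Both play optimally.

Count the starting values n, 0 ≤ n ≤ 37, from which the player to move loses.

18

Build the W/L table. Terminal = L. A non-terminal position is W if it has a move to some L; otherwise it is L.
n=0: no move → L
n=1: W (go to 0, an L position)
n=2: L (sole option 1(W) is W)
n=3: W (go to 2, an L position)
n=4: L (sole option 3(W) is W)
n=5: W (go to 4, an L position)
n=6: W (go to 2, an L position)
n=7: L (sole option 6(W) is W)
n=8: W (go to 7, an L position)
n=9: L (options 3(W), 8(W) are all W)
n=10: W (go to 9, an L position)
n=11: L (sole option 10(W) is W)
n=12: W (go to 4, an L position)
n=13: L (sole option 12(W) is W)
n=14: W (go to 13, an L position)
n=15: L (options 5(W), 14(W) are all W)
n=16: W (go to 15, an L position)
n=17: L (sole option 16(W) is W)
n=18: W (go to 17, an L position)
n=19: L (sole option 18(W) is W)
n=20: W (go to 19, an L position)
n=21: W (go to 7, an L position)
n=22: L (sole option 21(W) is W)
n=23: W (go to 22, an L position)
n=24: L (options 8(W), 23(W) are all W)
n=25: W (go to 24, an L position)
n=26: L (sole option 25(W) is W)
n=27: W (go to 9, an L position)
n=28: L (sole option 27(W) is W)
n=29: W (go to 28, an L position)
n=30: L (options 10(W), 29(W) are all W)
n=31: W (go to 30, an L position)
n=32: L (sole option 31(W) is W)
n=33: W (go to 11, an L position)
n=34: L (sole option 33(W) is W)
n=35: W (go to 34, an L position)
n=36: L (options 12(W), 35(W) are all W)
n=37: W (go to 36, an L position)
L entries with 0 ≤ n ≤ 37: n = 0, 2, 4, 7, 9, 11, 13, 15, 17, 19, 22, 24, 26, 28, 30, 32, 34, 36; that makes 18.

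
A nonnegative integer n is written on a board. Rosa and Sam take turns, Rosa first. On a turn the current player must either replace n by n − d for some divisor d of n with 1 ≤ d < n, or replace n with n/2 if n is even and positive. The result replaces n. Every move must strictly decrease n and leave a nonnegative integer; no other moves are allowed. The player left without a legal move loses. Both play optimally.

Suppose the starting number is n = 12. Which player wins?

Compute win/loss labels from the base case upward. A position with no move is L. Any other position is W if it can reach an L in one move, else L.
n=0: no move → L
n=1: no move → L
n=2: reaches L-position 1 → W
n=3: only reaches 2(W), which is W → L
n=4: reaches L-position 3 → W
n=5: only reaches 4(W), which is W → L
n=6: reaches L-position 3 → W
n=7: only reaches 6(W), which is W → L
n=8: reaches L-position 7 → W
n=9: only reaches 6(W), 8(W), all W → L
n=10: reaches L-position 5 → W
n=11: only reaches 10(W), which is W → L
n=12: reaches L-position 9 → W
The starting position 12 is W: Rosa should move to 9, handing over an L position.

Rosa wins.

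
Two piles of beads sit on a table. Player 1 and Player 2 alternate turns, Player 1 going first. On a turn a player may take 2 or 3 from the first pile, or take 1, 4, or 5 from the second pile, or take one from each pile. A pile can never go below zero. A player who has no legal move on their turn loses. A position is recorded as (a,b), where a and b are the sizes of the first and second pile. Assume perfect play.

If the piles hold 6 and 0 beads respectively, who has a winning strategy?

Player 2 wins.

Positions with no move are L. A position that does have a move is losing for the player to move precisely when every available move leads to a winning position for the opponent. Fill in the labels:
No move ever increases a pile, so every position that can arise here has a ≤ 6 and b ≤ 0; it is enough to label the cells with 0 ≤ a ≤ 6 and 0 ≤ b ≤ 0.
Every move lowers a or b (never raises either), so fill the grid row by row in increasing a, and left to right within a row: each cell's successors are then already labelled.
      b=0
a=0:    L
a=1:    L
a=2:    W
a=3:    W
a=4:    W
a=5:    L
a=6:    L
Cells with no legal move (terminal, hence L): (0,0), (1,0).
The remaining L cells, each justified by listing all of its moves:
(5,0): moves to (3,0)(W), (2,0)(W); every one is W ⇒ L
(6,0): moves to (4,0)(W), (3,0)(W); every one is W ⇒ L
Every other cell has at least one move into one of the L cells above, so it is W.
The starting position (6,0) is L: whatever Player 1 does, the opponent receives a W position.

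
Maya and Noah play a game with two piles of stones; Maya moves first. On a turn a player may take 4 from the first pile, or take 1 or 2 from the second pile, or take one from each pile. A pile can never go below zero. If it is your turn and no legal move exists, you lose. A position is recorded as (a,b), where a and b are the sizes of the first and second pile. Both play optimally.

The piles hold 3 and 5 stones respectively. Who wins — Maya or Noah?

Maya wins.

Label each position W (a win for the player to move) or L (a loss). A position with no legal move is L; any other position is W exactly when some move reaches an L, and L when every move reaches a W.
No move ever increases a pile, so every position that can arise here has a ≤ 3 and b ≤ 5; it is enough to label the cells with 0 ≤ a ≤ 3 and 0 ≤ b ≤ 5.
Every move lowers a or b (never raises either), so fill the grid row by row in increasing a, and left to right within a row: each cell's successors are then already labelled.
      b=0  b=1  b=2  b=3  b=4  b=5
a=0:    L    W    W    L    W    W
a=1:    L    W    W    L    W    W
a=2:    L    W    W    L    W    W
a=3:    L    W    W    L    W    W
Cells with no legal move (terminal, hence L): (0,0), (1,0), (2,0), (3,0).
The remaining L cells, each justified by listing all of its moves:
(0,3): only reaches (0,2)(W), (0,1)(W), all W → L
(1,3): only reaches (1,2)(W), (1,1)(W), (0,2)(W), all W → L
(2,3): only reaches (2,2)(W), (2,1)(W), (1,2)(W), all W → L
(3,3): only reaches (3,2)(W), (3,1)(W), (2,2)(W), all W → L
Every other cell has at least one move into one of the L cells above, so it is W.
From (3,5) Maya can move to (3,3), reaching an L position.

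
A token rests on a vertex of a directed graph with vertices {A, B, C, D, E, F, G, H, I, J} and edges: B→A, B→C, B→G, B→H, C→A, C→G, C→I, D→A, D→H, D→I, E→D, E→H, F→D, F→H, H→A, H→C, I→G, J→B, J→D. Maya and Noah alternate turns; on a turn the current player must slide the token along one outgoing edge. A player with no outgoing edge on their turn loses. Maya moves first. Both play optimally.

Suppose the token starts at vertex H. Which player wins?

Maya wins.

Classify positions by backward induction: terminal positions (no move available) are L. From any other position, the mover wins iff some move reaches an L.
Every edge goes from a vertex to one that appears earlier in the order G, A, I, C, H, D, E, F, B, J, so processing vertices in that order labels each vertex after all of its successors.
G: no outgoing edge → L
A: no outgoing edge → L
I: →G(L), so W
C: →A(L), so W
H: →A(L), so W
D: →A(L), so W
E: →D(W), H(W) — all W, so L
F: →D(W), H(W) — all W, so L
B: →A(L), so W
J: →B(W), D(W) — all W, so L
The starting position H is W: Maya should move to A, handing over an L position.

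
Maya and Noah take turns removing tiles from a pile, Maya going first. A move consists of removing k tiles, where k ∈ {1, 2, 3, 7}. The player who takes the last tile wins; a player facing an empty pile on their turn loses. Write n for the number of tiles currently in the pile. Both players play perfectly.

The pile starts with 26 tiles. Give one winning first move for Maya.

Work bottom-up. With no move the player to move loses. Otherwise the position is W if at least one move leads to an L position for the opponent, and L if every move leads to a W.
n=0: no move → L
n=1: can move to 0, which is L ⇒ W
n=2: can move to 0, which is L ⇒ W
n=3: can move to 0, which is L ⇒ W
n=4: moves to 3(W), 2(W), 1(W); every one is W ⇒ L
n=5: can move to 4, which is L ⇒ W
n=6: can move to 4, which is L ⇒ W
n=7: can move to 4, which is L ⇒ W
n=8: moves to 7(W), 6(W), 5(W), 1(W); every one is W ⇒ L
n=9: can move to 8, which is L ⇒ W
n=10: can move to 8, which is L ⇒ W
n=11: can move to 8, which is L ⇒ W
n=12: moves to 11(W), 10(W), 9(W), 5(W); every one is W ⇒ L
n=13: can move to 12, which is L ⇒ W
n=14: can move to 12, which is L ⇒ W
n=15: can move to 12, which is L ⇒ W
n=16: moves to 15(W), 14(W), 13(W), 9(W); every one is W ⇒ L
n=17: can move to 16, which is L ⇒ W
n=18: can move to 16, which is L ⇒ W
n=19: can move to 16, which is L ⇒ W
n=20: moves to 19(W), 18(W), 17(W), 13(W); every one is W ⇒ L
n=21: can move to 20, which is L ⇒ W
n=22: can move to 20, which is L ⇒ W
n=23: can move to 20, which is L ⇒ W
n=24: moves to 23(W), 22(W), 21(W), 17(W); every one is W ⇒ L
n=25: can move to 24, which is L ⇒ W
n=26: can move to 24, which is L ⇒ W
From 26, the L positions reachable in one move are: 24.

Remove 2, leaving 24.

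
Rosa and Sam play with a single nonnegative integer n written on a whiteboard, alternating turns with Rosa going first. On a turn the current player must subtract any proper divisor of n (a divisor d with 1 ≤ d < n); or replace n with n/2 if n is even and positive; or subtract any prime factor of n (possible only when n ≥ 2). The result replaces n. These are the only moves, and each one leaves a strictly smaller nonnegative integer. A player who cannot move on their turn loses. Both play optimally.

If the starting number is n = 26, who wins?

Sam wins.

Positions with no move are L. A position that does have a move is losing for the player to move precisely when every available move leads to a winning position for the opponent. Fill in the labels:
n=0: no move → L
n=1: no move → L
n=2: can move to 0, which is L ⇒ W
n=3: can move to 0, which is L ⇒ W
n=4: moves to 2(W), 3(W); every one is W ⇒ L
n=5: can move to 0, which is L ⇒ W
n=6: can move to 4, which is L ⇒ W
n=7: can move to 0, which is L ⇒ W
n=8: can move to 4, which is L ⇒ W
n=9: moves to 6(W), 8(W); every one is W ⇒ L
n=10: can move to 9, which is L ⇒ W
n=11: can move to 0, which is L ⇒ W
n=12: can move to 9, which is L ⇒ W
n=13: can move to 0, which is L ⇒ W
n=14: moves to 7(W), 12(W), 13(W); every one is W ⇒ L
n=15: can move to 14, which is L ⇒ W
n=16: can move to 14, which is L ⇒ W
n=17: can move to 0, which is L ⇒ W
n=18: can move to 9, which is L ⇒ W
n=19: can move to 0, which is L ⇒ W
n=20: moves to 10(W), 15(W), 16(W), 18(W), 19(W); every one is W ⇒ L
n=21: can move to 14, which is L ⇒ W
n=22: can move to 20, which is L ⇒ W
n=23: can move to 0, which is L ⇒ W
n=24: can move to 20, which is L ⇒ W
n=25: can move to 20, which is L ⇒ W
n=26: moves to 13(W), 24(W), 25(W); every one is W ⇒ L
The starting position 26 is L: whatever Rosa does, the opponent receives a W position.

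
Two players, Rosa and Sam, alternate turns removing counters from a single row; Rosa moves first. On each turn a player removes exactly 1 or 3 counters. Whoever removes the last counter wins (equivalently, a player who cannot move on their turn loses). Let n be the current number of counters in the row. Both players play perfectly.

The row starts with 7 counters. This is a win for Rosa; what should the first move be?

Remove 1, leaving 6.

Classify positions by backward induction: terminal positions (no move available) are L. From any other position, the mover wins iff some move reaches an L.
n=0: no move → L
n=1: can move to 0, which is L ⇒ W
n=2: the only move is to 1(W), a W ⇒ L
n=3: can move to 2, which is L ⇒ W
n=4: moves to 3(W), 1(W); every one is W ⇒ L
n=5: can move to 4, which is L ⇒ W
n=6: moves to 5(W), 3(W); every one is W ⇒ L
n=7: can move to 6, which is L ⇒ W
From 7, the L positions reachable in one move are: 6, 4. Any move reaching one of these is winning.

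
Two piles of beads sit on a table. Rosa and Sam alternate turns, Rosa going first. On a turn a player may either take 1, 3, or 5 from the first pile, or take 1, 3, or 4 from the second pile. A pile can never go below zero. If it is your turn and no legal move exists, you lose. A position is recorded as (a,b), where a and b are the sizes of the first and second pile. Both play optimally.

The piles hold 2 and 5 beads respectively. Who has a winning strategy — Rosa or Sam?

Build the W/L table. Terminal = L. A non-terminal position is W if it has a move to some L; otherwise it is L.
No move ever increases a pile, so every position that can arise here has a ≤ 2 and b ≤ 5; it is enough to label the cells with 0 ≤ a ≤ 2 and 0 ≤ b ≤ 5.
Every move lowers a or b (never raises either), so fill the grid row by row in increasing a, and left to right within a row: each cell's successors are then already labelled.
      b=0  b=1  b=2  b=3  b=4  b=5
a=0:    L    W    L    W    W    W
a=1:    W    L    W    L    W    W
a=2:    L    W    L    W    W    W
Cells with no legal move (terminal, hence L): (0,0).
The remaining L cells, each justified by listing all of its moves:
(0,2): L (sole option (0,1)(W) is W)
(1,1): L (options (0,1)(W), (1,0)(W) are all W)
(1,3): L (options (0,3)(W), (1,2)(W), (1,0)(W) are all W)
(2,0): L (sole option (1,0)(W) is W)
(2,2): L (options (1,2)(W), (2,1)(W) are all W)
Every other cell has at least one move into one of the L cells above, so it is W.
The starting position (2,5) is W: Rosa should move to (2,2), handing over an L position.

Rosa wins.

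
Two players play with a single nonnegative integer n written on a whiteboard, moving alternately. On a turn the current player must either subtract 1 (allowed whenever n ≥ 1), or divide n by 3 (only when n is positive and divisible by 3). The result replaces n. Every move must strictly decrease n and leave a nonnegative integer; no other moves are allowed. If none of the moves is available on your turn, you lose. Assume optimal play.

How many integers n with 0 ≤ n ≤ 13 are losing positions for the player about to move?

7

Use the standard recursion: the mover loses at a terminal position; elsewhere, the mover wins exactly when some move hands the opponent an L position.
n=0: no move → L
n=1: can move to 0, which is L ⇒ W
n=2: the only move is to 1(W), a W ⇒ L
n=3: can move to 2, which is L ⇒ W
n=4: the only move is to 3(W), a W ⇒ L
n=5: can move to 4, which is L ⇒ W
n=6: can move to 2, which is L ⇒ W
n=7: the only move is to 6(W), a W ⇒ L
n=8: can move to 7, which is L ⇒ W
n=9: moves to 3(W), 8(W); every one is W ⇒ L
n=10: can move to 9, which is L ⇒ W
n=11: the only move is to 10(W), a W ⇒ L
n=12: can move to 4, which is L ⇒ W
n=13: the only move is to 12(W), a W ⇒ L
L entries with 0 ≤ n ≤ 13: n = 0, 2, 4, 7, 9, 11, 13; that makes 7.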